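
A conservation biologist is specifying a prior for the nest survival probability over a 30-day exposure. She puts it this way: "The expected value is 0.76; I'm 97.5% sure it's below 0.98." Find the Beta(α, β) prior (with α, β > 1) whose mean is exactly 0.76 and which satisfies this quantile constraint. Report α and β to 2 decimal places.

α ≈ 4.59, β ≈ 1.45

With mean 0.76 fixed, write α = 0.76s, β = 0.24s where s = α+β.
Need P(θ < 0.98) = 0.975 under Beta(0.76s, 0.24s). Normal approximation: (q−m)/√(m(1−m)/s) ≈ z_{0.975} = 1.96, so s ≈ 0.76·0.24·(1.96)²/(0.98−0.76)² = 14.5.
At s = 14.5: P(θ<0.98) ≈ 0.999. Adjusting to match 0.975 gives s ≈ 6.04.
So α = 0.76·6.04 ≈ 4.59, β = 0.24·6.04 ≈ 1.45.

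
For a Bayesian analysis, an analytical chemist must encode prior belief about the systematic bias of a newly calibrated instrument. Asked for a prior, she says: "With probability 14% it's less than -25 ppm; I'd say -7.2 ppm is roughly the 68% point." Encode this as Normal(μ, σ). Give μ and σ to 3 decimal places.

The p-quantile of Normal(μ,σ) is μ + z_p·σ, with z_{0.14} = -1.08 and z_{0.68} = 0.4677.
Eliminate σ: μ = (z₂·x₁ − z₁·x₂)/(z₂ − z₁) = (0.4677·-25 − (-1.08)·-7.2)/1.548 = -12.578.
Then σ = (x₂ − x₁)/(z₂ − z₁) = (-7.2 − -25)/1.548 = 11.499.

μ = -12.578, σ = 11.499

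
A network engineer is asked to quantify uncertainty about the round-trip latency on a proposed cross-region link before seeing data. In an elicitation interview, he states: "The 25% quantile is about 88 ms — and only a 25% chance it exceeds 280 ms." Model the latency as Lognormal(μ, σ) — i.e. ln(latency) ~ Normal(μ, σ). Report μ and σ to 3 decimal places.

If T ~ Lognormal(μ,σ) then ln T ~ Normal(μ,σ), so the p-quantile of ln T is μ + z_p·σ.
ln(88) = 4.477 and ln(280) = 5.635; z_{0.25} = -0.6745, z_{0.75} = 0.6745.
σ = (5.635 − 4.477)/(0.6745 − (-0.6745)) = 0.858.
μ = 4.477 − (-0.6745)·0.858 = 5.056.

μ ≈ 5.056, σ ≈ 0.858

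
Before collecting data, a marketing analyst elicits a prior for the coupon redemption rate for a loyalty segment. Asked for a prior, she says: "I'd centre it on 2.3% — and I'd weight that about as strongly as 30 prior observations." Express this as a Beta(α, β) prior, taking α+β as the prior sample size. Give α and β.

α = 0.69, β = 29.31

Under the effective-sample-size interpretation, Beta(α, β) has prior mean α/(α+β) and prior sample size α+β.
So α+β = 30 and α/(α+β) = 0.023, giving α = 0.023·30 = 0.69 and β = 30 − 0.69 = 29.31.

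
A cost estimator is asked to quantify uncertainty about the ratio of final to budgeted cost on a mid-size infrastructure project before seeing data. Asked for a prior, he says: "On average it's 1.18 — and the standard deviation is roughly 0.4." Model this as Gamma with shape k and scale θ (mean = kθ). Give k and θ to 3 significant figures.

For Gamma(k, scale θ): mean = kθ, variance = kθ², so CV = 1/√k.
CV = SD/mean = 0.4/1.18 = 0.339, hence k = 1/CV² = 8.7.
Then θ = mean/k = 1.18/8.7 = 0.136.

k ≈ 8.7, θ ≈ 0.136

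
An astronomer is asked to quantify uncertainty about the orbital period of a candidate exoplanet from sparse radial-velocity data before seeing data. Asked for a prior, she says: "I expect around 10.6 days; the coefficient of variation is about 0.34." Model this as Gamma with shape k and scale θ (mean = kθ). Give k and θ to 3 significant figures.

k ≈ 8.65, θ ≈ 1.23

For Gamma(k, scale θ): mean = kθ, variance = kθ², so CV = 1/√k.
CV = 0.34, hence k = 1/CV² = 8.65.
Then θ = mean/k = 10.6/8.65 = 1.23.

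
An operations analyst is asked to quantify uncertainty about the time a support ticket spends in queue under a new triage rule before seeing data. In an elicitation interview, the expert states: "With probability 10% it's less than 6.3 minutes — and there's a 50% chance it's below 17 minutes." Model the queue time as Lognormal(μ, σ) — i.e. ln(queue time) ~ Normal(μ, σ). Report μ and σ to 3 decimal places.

μ ≈ 2.833, σ ≈ 0.775

If T ~ Lognormal(μ,σ) then ln T ~ Normal(μ,σ), so the p-quantile of ln T is μ + z_p·σ.
ln(6.3) = 1.841 and ln(17) = 2.833; z_{0.1} = -1.282, z_{0.5} = 0.
σ = (2.833 − 1.841)/(0 − (-1.282)) = 0.775.
μ = 1.841 − (-1.282)·0.775 = 2.833.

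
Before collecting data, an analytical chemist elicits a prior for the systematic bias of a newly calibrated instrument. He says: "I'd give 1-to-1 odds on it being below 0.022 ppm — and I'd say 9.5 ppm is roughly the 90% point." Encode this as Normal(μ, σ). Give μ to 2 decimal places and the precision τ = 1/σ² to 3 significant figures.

The p-quantile of Normal(μ,σ) is μ + z_p·σ, with z_{0.5} = 0 and z_{0.9} = 1.282.
Eliminate σ: μ = (z₂·x₁ − z₁·x₂)/(z₂ − z₁) = (1.282·0.022 − (0)·9.5)/1.282 = 0.02.
Then σ = (x₂ − x₁)/(z₂ − z₁) = (9.5 − 0.022)/1.282 = 7.40.
Precision τ = 1/σ² = 1/7.396² = 0.0183.

μ = 0.02, τ = 0.0183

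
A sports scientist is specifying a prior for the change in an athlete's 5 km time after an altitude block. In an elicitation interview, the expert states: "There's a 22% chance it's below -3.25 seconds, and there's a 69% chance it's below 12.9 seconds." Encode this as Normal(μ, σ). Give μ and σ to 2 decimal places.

μ = 6.58, σ = 12.74

The p-quantile of Normal(μ,σ) is μ + z_p·σ, with z_{0.22} = -0.7722 and z_{0.69} = 0.4959.
Eliminate σ: μ = (z₂·x₁ − z₁·x₂)/(z₂ − z₁) = (0.4959·-3.25 − (-0.7722)·12.9)/1.268 = 6.58.
Then σ = (x₂ − x₁)/(z₂ − z₁) = (12.9 − -3.25)/1.268 = 12.74.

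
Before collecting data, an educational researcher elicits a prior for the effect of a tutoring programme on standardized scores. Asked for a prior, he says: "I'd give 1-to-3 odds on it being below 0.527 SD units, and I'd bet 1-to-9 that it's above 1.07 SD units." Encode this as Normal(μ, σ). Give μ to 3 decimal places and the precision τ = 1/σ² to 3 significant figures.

μ = 0.714, τ = 13

For Normal(μ,σ), the p-quantile is μ + z_p·σ. Here z_{0.25} = -0.6745, z_{0.9} = 1.282.
So 0.527 = μ − 0.6745σ and 1.07 = μ + 1.282σ.
Subtracting: σ = (1.07 − 0.527)/(1.282 − (-0.6745)) = 0.278.
Then μ = 0.527 − (-0.6745)·0.278 = 0.714.
Precision τ = 1/σ² = 1/0.2776² = 13.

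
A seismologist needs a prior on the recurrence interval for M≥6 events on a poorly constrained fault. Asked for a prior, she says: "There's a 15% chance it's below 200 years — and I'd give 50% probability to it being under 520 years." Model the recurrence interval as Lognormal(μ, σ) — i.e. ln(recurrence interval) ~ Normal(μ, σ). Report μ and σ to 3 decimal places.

If T ~ Lognormal(μ,σ) then ln T ~ Normal(μ,σ), so the p-quantile of ln T is μ + z_p·σ.
ln(200) = 5.298 and ln(520) = 6.254; z_{0.15} = -1.036, z_{0.5} = 0.
σ = (6.254 − 5.298)/(0 − (-1.036)) = 0.922.
μ = 5.298 − (-1.036)·0.922 = 6.254.

μ ≈ 6.254, σ ≈ 0.922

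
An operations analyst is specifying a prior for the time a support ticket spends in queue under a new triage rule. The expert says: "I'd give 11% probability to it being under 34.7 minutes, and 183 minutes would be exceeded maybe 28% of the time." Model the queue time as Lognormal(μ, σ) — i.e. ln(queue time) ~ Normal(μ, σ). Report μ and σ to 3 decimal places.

μ ≈ 4.674, σ ≈ 0.919

If T ~ Lognormal(μ,σ) then ln T ~ Normal(μ,σ), so the p-quantile of ln T is μ + z_p·σ.
ln(34.7) = 3.547 and ln(183) = 5.209; z_{0.11} = -1.227, z_{0.72} = 0.5828.
σ = (5.209 − 3.547)/(0.5828 − (-1.227)) = 0.919.
μ = 3.547 − (-1.227)·0.919 = 4.674.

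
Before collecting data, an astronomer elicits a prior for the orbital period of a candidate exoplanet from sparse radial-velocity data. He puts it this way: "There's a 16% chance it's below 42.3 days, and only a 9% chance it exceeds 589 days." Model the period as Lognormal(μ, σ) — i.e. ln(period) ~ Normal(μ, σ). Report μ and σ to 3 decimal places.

If T ~ Lognormal(μ,σ) then ln T ~ Normal(μ,σ), so the p-quantile of ln T is μ + z_p·σ.
ln(42.3) = 3.745 and ln(589) = 6.378; z_{0.16} = -0.9945, z_{0.91} = 1.341.
σ = (6.378 − 3.745)/(1.341 − (-0.9945)) = 1.128.
μ = 3.745 − (-0.9945)·1.128 = 4.866.

μ ≈ 4.866, σ ≈ 1.128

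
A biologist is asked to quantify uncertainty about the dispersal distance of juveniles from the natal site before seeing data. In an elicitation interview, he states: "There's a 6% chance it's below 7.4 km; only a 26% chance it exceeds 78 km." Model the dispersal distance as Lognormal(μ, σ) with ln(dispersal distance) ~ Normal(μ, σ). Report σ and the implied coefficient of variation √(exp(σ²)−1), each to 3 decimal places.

If T ~ Lognormal(μ,σ) then ln T ~ Normal(μ,σ), so the p-quantile of ln T is μ + z_p·σ.
ln(7.4) = 2.001 and ln(78) = 4.357; z_{0.06} = -1.555, z_{0.74} = 0.6433.
σ = (4.357 − 2.001)/(0.6433 − (-1.555)) = 1.071.
μ = 2.001 − (-1.555)·1.071 = 3.667.
CV = √(exp(σ²)−1) = √(exp(1.1481)−1) = 1.467.

σ ≈ 1.071, CV ≈ 1.467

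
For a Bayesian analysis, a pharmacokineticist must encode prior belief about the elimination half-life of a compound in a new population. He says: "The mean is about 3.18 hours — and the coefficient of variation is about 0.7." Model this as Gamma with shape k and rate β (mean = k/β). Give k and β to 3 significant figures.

k ≈ 2.04, β ≈ 0.642

For Gamma(k, rate β): mean = k/β, variance = k/β², so CV = 1/√k.
CV = 0.7, hence k = 1/CV² = 2.04.
Then β = k/mean = 2.04/3.18 = 0.642.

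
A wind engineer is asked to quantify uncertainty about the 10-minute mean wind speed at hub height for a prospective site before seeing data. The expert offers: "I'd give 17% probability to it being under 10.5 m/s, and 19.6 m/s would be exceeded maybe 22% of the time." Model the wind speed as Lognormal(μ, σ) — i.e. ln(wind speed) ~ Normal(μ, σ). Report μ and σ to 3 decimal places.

μ ≈ 2.696, σ ≈ 0.362

If T ~ Lognormal(μ,σ) then ln T ~ Normal(μ,σ), so the p-quantile of ln T is μ + z_p·σ.
ln(10.5) = 2.351 and ln(19.6) = 2.976; z_{0.17} = -0.9542, z_{0.78} = 0.7722.
σ = (2.976 − 2.351)/(0.7722 − (-0.9542)) = 0.362.
μ = 2.351 − (-0.9542)·0.362 = 2.696.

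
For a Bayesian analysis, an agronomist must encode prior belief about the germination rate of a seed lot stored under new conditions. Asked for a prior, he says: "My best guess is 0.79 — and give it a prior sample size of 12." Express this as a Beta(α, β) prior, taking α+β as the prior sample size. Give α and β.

α = 9.48, β = 2.52

Under the effective-sample-size interpretation, Beta(α, β) has prior mean α/(α+β) and prior sample size α+β.
So α+β = 12 and α/(α+β) = 0.79, giving α = 0.79·12 = 9.48 and β = 12 − 9.48 = 2.52.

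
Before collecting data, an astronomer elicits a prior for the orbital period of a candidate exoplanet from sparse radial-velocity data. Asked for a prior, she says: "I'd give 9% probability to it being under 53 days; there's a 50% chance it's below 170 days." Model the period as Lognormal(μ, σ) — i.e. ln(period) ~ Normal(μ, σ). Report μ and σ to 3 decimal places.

If T ~ Lognormal(μ,σ) then ln T ~ Normal(μ,σ), so the p-quantile of ln T is μ + z_p·σ.
ln(53) = 3.97 and ln(170) = 5.136; z_{0.09} = -1.341, z_{0.5} = 0.
σ = (5.136 − 3.97)/(0 − (-1.341)) = 0.869.
μ = 3.97 − (-1.341)·0.869 = 5.136.

μ ≈ 5.136, σ ≈ 0.869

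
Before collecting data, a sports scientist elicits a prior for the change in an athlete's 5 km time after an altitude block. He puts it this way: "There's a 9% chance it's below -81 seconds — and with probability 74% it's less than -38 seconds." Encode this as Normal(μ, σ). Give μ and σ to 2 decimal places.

For Normal(μ,σ), the p-quantile is μ + z_p·σ. Here z_{0.09} = -1.341, z_{0.74} = 0.6433.
So -81 = μ − 1.341σ and -38 = μ + 0.6433σ.
Subtracting: σ = (-38 − -81)/(0.6433 − (-1.341)) = 21.67.
Then μ = -81 − (-1.341)·21.67 = -51.94.

μ = -51.94, σ = 21.67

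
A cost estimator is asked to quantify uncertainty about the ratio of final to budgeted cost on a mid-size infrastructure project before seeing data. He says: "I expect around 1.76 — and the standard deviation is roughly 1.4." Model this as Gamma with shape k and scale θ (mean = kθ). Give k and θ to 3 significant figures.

k ≈ 1.58, θ ≈ 1.11

For Gamma(k, scale θ): mean = kθ, variance = kθ², so CV = 1/√k.
CV = SD/mean = 1.4/1.76 = 0.7955, hence k = 1/CV² = 1.58.
Then θ = mean/k = 1.76/1.58 = 1.11.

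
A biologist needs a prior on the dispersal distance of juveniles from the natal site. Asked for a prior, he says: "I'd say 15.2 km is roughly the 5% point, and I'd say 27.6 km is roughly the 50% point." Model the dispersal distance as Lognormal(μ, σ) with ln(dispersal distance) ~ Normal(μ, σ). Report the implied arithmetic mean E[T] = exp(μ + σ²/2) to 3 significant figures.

E[T] ≈ 29.5 km

If T ~ Lognormal(μ,σ) then ln T ~ Normal(μ,σ), so the p-quantile of ln T is μ + z_p·σ.
ln(15.2) = 2.721 and ln(27.6) = 3.318; z_{0.05} = -1.645, z_{0.5} = 0.
σ = (3.318 − 2.721)/(0 − (-1.645)) = 0.363.
μ = 2.721 − (-1.645)·0.363 = 3.318.
E[T] = exp(μ + σ²/2) = exp(3.318 + 0.0658) = 29.5 km.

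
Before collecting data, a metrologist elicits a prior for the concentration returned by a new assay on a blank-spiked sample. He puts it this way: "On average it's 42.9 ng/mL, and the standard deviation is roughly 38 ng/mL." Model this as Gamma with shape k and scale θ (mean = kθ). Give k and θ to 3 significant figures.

k ≈ 1.27, θ ≈ 33.7

For Gamma(k, scale θ): mean = kθ, variance = kθ², so CV = 1/√k.
CV = SD/mean = 38/42.9 = 0.8858, hence k = 1/CV² = 1.27.
Then θ = mean/k = 42.9/1.27 = 33.7.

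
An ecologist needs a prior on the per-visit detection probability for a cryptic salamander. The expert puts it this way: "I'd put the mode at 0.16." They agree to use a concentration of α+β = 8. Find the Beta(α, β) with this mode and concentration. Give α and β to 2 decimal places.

α = 1.96, β = 6.04

For α,β > 1 the Beta mode is (α−1)/(α+β−2). With α+β = 8, the mode is (α−1)/6.
Set (α−1)/6 = 0.16 → α = 1 + 0.16·6 = 1.96.
β = 8 − α = 6.04.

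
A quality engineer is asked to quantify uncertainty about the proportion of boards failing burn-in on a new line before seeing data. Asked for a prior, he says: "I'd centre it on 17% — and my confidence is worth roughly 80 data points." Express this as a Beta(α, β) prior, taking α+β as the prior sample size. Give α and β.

Under the effective-sample-size interpretation, Beta(α, β) has prior mean α/(α+β) and prior sample size α+β.
So α+β = 80 and α/(α+β) = 0.17, giving α = 0.17·80 = 13.6 and β = 80 − 13.6 = 66.4.

α = 13.6, β = 66.4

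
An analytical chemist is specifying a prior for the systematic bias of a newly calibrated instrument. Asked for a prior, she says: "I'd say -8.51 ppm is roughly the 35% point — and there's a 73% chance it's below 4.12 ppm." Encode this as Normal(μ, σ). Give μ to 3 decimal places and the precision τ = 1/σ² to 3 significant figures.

μ = -3.634, τ = 0.00625

For Normal(μ,σ), the p-quantile is μ + z_p·σ. Here z_{0.35} = -0.3853, z_{0.73} = 0.6128.
So -8.51 = μ − 0.3853σ and 4.12 = μ + 0.6128σ.
Subtracting: σ = (4.12 − -8.51)/(0.6128 − (-0.3853)) = 12.654.
Then μ = -8.51 − (-0.3853)·12.654 = -3.634.
Precision τ = 1/σ² = 1/12.65² = 0.00625.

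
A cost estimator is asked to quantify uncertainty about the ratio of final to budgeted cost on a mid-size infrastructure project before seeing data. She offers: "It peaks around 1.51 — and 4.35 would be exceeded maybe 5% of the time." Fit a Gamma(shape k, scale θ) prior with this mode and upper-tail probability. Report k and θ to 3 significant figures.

k ≈ 3.38, θ ≈ 0.634

Gamma(k,θ) with k>1 has mode (k−1)θ, so θ = 1.51/(k−1).
Need P(X < 4.35) = 0.95 with θ tied to k this way. Start at k = 2, θ = 1.51: P(X<4.35) ≈ 0.782.
Too low — raise k to concentrate. Iterating converges to k ≈ 3.38.
Then θ = 1.51/(3.38−1) ≈ 0.634.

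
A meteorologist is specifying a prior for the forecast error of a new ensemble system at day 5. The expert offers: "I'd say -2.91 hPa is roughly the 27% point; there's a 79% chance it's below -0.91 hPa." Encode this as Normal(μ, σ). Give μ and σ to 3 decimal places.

μ = -2.046, σ = 1.409

The p-quantile of Normal(μ,σ) is μ + z_p·σ, with z_{0.27} = -0.6128 and z_{0.79} = 0.8064.
Eliminate σ: μ = (z₂·x₁ − z₁·x₂)/(z₂ − z₁) = (0.8064·-2.91 − (-0.6128)·-0.91)/1.419 = -2.046.
Then σ = (x₂ − x₁)/(z₂ − z₁) = (-0.91 − -2.91)/1.419 = 1.409.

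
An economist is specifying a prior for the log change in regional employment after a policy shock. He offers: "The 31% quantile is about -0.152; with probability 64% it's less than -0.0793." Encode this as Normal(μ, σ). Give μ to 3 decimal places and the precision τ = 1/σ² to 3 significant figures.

For Normal(μ,σ), the p-quantile is μ + z_p·σ. Here z_{0.31} = -0.4959, z_{0.64} = 0.3585.
So -0.152 = μ − 0.4959σ and -0.0793 = μ + 0.3585σ.
Subtracting: σ = (-0.0793 − -0.152)/(0.3585 − (-0.4959)) = 0.085.
Then μ = -0.152 − (-0.4959)·0.085 = -0.110.
Precision τ = 1/σ² = 1/0.0851² = 138.

μ = -0.110, τ = 138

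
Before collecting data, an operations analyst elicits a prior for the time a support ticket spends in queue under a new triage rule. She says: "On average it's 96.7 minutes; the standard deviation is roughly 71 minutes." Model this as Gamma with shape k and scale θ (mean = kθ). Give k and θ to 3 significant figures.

For Gamma(k, scale θ): mean = kθ, variance = kθ², so CV = 1/√k.
CV = SD/mean = 71/96.7 = 0.7342, hence k = 1/CV² = 1.85.
Then θ = mean/k = 96.7/1.85 = 52.1.

k ≈ 1.85, θ ≈ 52.1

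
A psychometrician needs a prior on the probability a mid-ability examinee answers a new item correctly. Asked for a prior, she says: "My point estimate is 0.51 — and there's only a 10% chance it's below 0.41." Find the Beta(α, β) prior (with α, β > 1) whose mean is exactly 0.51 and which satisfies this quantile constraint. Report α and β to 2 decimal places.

α ≈ 20.81, β ≈ 19.99

With mean 0.51 fixed, write α = 0.51s, β = 0.49s where s = α+β.
Need P(θ < 0.41) = 0.1 under Beta(0.51s, 0.49s). Normal approximation: (q−m)/√(m(1−m)/s) ≈ z_{0.1} = -1.28, so s ≈ 0.51·0.49·(-1.28)²/(0.41−0.51)² = 41.0.
At s = 41.0: P(θ<0.41) ≈ 0.099. Adjusting to match 0.1 gives s ≈ 40.80.
So α = 0.51·40.80 ≈ 20.81, β = 0.49·40.80 ≈ 19.99.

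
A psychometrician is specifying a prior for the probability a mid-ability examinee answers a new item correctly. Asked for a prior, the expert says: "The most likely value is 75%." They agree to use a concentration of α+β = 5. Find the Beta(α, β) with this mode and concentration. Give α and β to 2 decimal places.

For α,β > 1 the Beta mode is (α−1)/(α+β−2). With α+β = 5, the mode is (α−1)/3.
Set (α−1)/3 = 0.75 → α = 1 + 0.75·3 = 3.25.
β = 5 − α = 1.75.

α = 3.25, β = 1.75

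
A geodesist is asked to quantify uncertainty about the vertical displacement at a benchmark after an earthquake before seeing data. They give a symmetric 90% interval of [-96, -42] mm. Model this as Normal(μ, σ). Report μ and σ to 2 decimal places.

A symmetric 90% interval runs μ ± z·σ with z = 1.645.
Half-width = 27, so σ = 27/1.645 = 16.41.
μ is the interval midpoint, -69.00.

μ = -69.00, σ = 16.41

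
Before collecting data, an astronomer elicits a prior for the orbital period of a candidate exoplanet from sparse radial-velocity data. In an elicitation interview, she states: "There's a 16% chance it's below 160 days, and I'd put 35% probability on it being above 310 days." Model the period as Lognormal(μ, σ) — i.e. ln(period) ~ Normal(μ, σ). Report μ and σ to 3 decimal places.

If T ~ Lognormal(μ,σ) then ln T ~ Normal(μ,σ), so the p-quantile of ln T is μ + z_p·σ.
ln(160) = 5.075 and ln(310) = 5.737; z_{0.16} = -0.9945, z_{0.65} = 0.3853.
σ = (5.737 − 5.075)/(0.3853 − (-0.9945)) = 0.479.
μ = 5.075 − (-0.9945)·0.479 = 5.552.

μ ≈ 5.552, σ ≈ 0.479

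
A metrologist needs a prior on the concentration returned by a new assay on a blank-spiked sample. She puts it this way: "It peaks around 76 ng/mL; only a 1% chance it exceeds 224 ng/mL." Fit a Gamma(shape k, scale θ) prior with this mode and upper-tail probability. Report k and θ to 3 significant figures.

Gamma(k,θ) with k>1 has mode (k−1)θ, so θ = 76/(k−1).
Need P(X < 224) = 0.99 with θ tied to k this way. Start at k = 2, θ = 76: P(X<224) ≈ 0.793.
Too low — raise k to concentrate. Iterating converges to k ≈ 4.87.
Then θ = 76/(4.87−1) ≈ 19.6.

k ≈ 4.87, θ ≈ 19.6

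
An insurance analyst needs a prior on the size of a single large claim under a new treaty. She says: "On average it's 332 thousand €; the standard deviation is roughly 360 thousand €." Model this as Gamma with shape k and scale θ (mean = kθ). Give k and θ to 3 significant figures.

For Gamma(k, scale θ): mean = kθ, variance = kθ², so CV = 1/√k.
CV = SD/mean = 360/332 = 1.084, hence k = 1/CV² = 0.85.
Then θ = mean/k = 332/0.85 = 390.

k ≈ 0.85, θ ≈ 390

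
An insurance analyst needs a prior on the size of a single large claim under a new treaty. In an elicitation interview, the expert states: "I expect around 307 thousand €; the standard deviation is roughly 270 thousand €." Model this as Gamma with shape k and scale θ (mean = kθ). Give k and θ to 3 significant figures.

For Gamma(k, scale θ): mean = kθ, variance = kθ², so CV = 1/√k.
CV = SD/mean = 270/307 = 0.8795, hence k = 1/CV² = 1.29.
Then θ = mean/k = 307/1.29 = 237.

k ≈ 1.29, θ ≈ 237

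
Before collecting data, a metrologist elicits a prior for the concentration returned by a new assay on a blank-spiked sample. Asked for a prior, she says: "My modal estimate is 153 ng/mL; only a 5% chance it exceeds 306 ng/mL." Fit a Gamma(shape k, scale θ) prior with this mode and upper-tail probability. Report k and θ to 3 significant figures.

Gamma(k,θ) with k>1 has mode (k−1)θ, so θ = 153/(k−1).
Need P(X < 306) = 0.95 with θ tied to k this way. Start at k = 2, θ = 153: P(X<306) ≈ 0.594.
Too low — raise k to concentrate. Iterating converges to k ≈ 6.77.
Then θ = 153/(6.77−1) ≈ 26.5.

k ≈ 6.77, θ ≈ 26.5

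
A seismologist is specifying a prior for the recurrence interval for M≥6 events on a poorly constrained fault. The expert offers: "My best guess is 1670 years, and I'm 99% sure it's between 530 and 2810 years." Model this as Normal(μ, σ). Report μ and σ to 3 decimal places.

A symmetric 99% interval runs μ ± z·σ with z = 2.576.
Half-width = 1140, so σ = 1140/2.576 = 442.576.
μ is the stated best guess, 1670.000.

μ = 1670.000, σ = 442.576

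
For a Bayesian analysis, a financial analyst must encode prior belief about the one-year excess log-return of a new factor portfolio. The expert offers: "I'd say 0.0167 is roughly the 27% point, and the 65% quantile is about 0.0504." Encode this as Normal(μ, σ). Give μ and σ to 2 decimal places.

The p-quantile of Normal(μ,σ) is μ + z_p·σ, with z_{0.27} = -0.6128 and z_{0.65} = 0.3853.
Eliminate σ: μ = (z₂·x₁ − z₁·x₂)/(z₂ − z₁) = (0.3853·0.0167 − (-0.6128)·0.0504)/0.9981 = 0.04.
Then σ = (x₂ − x₁)/(z₂ − z₁) = (0.0504 − 0.0167)/0.9981 = 0.03.

μ = 0.04, σ = 0.03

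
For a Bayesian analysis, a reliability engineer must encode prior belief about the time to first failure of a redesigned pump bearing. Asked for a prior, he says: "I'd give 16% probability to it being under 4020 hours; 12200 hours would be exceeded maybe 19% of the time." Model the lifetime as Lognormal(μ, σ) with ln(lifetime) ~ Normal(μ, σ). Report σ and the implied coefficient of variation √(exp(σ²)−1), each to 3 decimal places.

σ ≈ 0.593, CV ≈ 0.649

If T ~ Lognormal(μ,σ) then ln T ~ Normal(μ,σ), so the p-quantile of ln T is μ + z_p·σ.
ln(4020) = 8.299 and ln(12200) = 9.409; z_{0.16} = -0.9945, z_{0.81} = 0.8779.
σ = (9.409 − 8.299)/(0.8779 − (-0.9945)) = 0.593.
μ = 8.299 − (-0.9945)·0.593 = 8.889.
CV = √(exp(σ²)−1) = √(exp(0.3516)−1) = 0.649.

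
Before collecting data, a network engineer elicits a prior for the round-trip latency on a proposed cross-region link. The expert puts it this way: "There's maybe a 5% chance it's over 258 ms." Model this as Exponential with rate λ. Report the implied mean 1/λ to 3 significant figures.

mean ≈ 86.1 ms

P(T > 258.0) = e^(−λ·258.0) = 0.05, so λ = −ln(0.05)/258.0 = 0.0116.
Mean = 1/λ = 86.1 ms.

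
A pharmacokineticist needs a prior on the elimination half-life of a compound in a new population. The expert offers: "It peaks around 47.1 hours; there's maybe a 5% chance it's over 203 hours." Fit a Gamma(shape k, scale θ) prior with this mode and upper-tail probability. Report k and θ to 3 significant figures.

k ≈ 2.16, θ ≈ 40.6

Gamma(k,θ) with k>1 has mode (k−1)θ, so θ = 47.1/(k−1).
Need P(X < 203) = 0.95 with θ tied to k this way. Start at k = 2, θ = 47.1: P(X<203) ≈ 0.929.
Too low — raise k to concentrate. Iterating converges to k ≈ 2.16.
Then θ = 47.1/(2.16−1) ≈ 40.6.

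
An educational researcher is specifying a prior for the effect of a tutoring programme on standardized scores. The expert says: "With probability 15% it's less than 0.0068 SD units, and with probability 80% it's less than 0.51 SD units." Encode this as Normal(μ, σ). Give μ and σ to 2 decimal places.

μ = 0.28, σ = 0.27

For Normal(μ,σ), the p-quantile is μ + z_p·σ. Here z_{0.15} = -1.036, z_{0.8} = 0.8416.
So 0.0068 = μ − 1.036σ and 0.51 = μ + 0.8416σ.
Subtracting: σ = (0.51 − 0.0068)/(0.8416 − (-1.036)) = 0.27.
Then μ = 0.0068 − (-1.036)·0.27 = 0.28.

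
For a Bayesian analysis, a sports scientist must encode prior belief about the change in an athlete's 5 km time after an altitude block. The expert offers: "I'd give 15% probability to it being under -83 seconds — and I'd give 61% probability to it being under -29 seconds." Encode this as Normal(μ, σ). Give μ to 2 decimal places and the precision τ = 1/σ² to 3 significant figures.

For Normal(μ,σ), the p-quantile is μ + z_p·σ. Here z_{0.15} = -1.036, z_{0.61} = 0.2793.
So -83 = μ − 1.036σ and -29 = μ + 0.2793σ.
Subtracting: σ = (-29 − -83)/(0.2793 − (-1.036)) = 41.04.
Then μ = -83 − (-1.036)·41.04 = -40.46.
Precision τ = 1/σ² = 1/41.04² = 0.000594.

μ = -40.46, τ = 0.000594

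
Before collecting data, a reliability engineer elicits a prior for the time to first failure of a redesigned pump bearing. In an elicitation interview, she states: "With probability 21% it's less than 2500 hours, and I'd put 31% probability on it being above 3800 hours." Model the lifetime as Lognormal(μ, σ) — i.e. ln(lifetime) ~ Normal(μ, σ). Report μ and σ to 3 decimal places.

μ ≈ 8.083, σ ≈ 0.322

If T ~ Lognormal(μ,σ) then ln T ~ Normal(μ,σ), so the p-quantile of ln T is μ + z_p·σ.
ln(2500) = 7.824 and ln(3800) = 8.243; z_{0.21} = -0.8064, z_{0.69} = 0.4959.
σ = (8.243 − 7.824)/(0.4959 − (-0.8064)) = 0.322.
μ = 7.824 − (-0.8064)·0.322 = 8.083.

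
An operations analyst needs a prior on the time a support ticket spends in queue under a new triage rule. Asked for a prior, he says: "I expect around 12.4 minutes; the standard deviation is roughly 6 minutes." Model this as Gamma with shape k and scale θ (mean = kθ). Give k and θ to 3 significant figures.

k ≈ 4.27, θ ≈ 2.9

For Gamma(k, scale θ): mean = kθ, variance = kθ², so CV = 1/√k.
CV = SD/mean = 6/12.4 = 0.4839, hence k = 1/CV² = 4.27.
Then θ = mean/k = 12.4/4.27 = 2.9.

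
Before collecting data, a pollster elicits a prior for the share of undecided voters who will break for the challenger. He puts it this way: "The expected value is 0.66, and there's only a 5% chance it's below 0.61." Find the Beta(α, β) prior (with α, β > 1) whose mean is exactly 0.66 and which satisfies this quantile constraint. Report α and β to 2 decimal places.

α ≈ 164.44, β ≈ 84.71

With mean 0.66 fixed, write α = 0.66s, β = 0.34s where s = α+β.
Need P(θ < 0.61) = 0.05 under Beta(0.66s, 0.34s). Normal approximation: (q−m)/√(m(1−m)/s) ≈ z_{0.05} = -1.64, so s ≈ 0.66·0.34·(-1.64)²/(0.61−0.66)² = 242.8.
At s = 242.8: P(θ<0.61) ≈ 0.052. Adjusting to match 0.05 gives s ≈ 249.15.
So α = 0.66·249.15 ≈ 164.44, β = 0.34·249.15 ≈ 84.71.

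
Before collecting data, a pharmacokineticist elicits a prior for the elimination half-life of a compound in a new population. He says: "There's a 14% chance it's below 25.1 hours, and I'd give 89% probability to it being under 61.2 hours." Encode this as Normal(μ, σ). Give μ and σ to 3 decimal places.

The p-quantile of Normal(μ,σ) is μ + z_p·σ, with z_{0.14} = -1.08 and z_{0.89} = 1.227.
Eliminate σ: μ = (z₂·x₁ − z₁·x₂)/(z₂ − z₁) = (1.227·25.1 − (-1.08)·61.2)/2.307 = 42.006.
Then σ = (x₂ − x₁)/(z₂ − z₁) = (61.2 − 25.1)/2.307 = 15.649.

μ = 42.006, σ = 15.649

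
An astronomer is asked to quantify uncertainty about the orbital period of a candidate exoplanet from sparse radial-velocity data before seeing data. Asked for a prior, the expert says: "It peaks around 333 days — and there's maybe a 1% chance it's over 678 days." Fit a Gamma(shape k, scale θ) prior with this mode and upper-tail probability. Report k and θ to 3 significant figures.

k ≈ 10.7, θ ≈ 34.4

Gamma(k,θ) with k>1 has mode (k−1)θ, so θ = 333/(k−1).
Need P(X < 678) = 0.99 with θ tied to k this way. Start at k = 2, θ = 333: P(X<678) ≈ 0.604.
Too low — raise k to concentrate. Iterating converges to k ≈ 10.7.
Then θ = 333/(10.7−1) ≈ 34.4.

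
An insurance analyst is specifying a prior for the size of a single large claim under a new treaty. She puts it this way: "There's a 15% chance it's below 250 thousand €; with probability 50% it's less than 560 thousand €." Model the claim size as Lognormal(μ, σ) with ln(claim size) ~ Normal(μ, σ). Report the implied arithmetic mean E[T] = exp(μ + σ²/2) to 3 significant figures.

E[T] ≈ 758 thousand €

If T ~ Lognormal(μ,σ) then ln T ~ Normal(μ,σ), so the p-quantile of ln T is μ + z_p·σ.
ln(250) = 5.521 and ln(560) = 6.328; z_{0.15} = -1.036, z_{0.5} = 0.
σ = (6.328 − 5.521)/(0 − (-1.036)) = 0.778.
μ = 5.521 − (-1.036)·0.778 = 6.328.
E[T] = exp(μ + σ²/2) = exp(6.328 + 0.3027) = 758 thousand €.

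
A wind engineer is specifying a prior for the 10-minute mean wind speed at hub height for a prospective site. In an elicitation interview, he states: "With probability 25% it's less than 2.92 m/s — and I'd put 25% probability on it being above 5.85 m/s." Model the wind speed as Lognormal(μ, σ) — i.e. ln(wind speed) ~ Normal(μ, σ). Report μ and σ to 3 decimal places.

μ ≈ 1.419, σ ≈ 0.515

If T ~ Lognormal(μ,σ) then ln T ~ Normal(μ,σ), so the p-quantile of ln T is μ + z_p·σ.
ln(2.92) = 1.072 and ln(5.85) = 1.766; z_{0.25} = -0.6745, z_{0.75} = 0.6745.
σ = (1.766 − 1.072)/(0.6745 − (-0.6745)) = 0.515.
μ = 1.072 − (-0.6745)·0.515 = 1.419.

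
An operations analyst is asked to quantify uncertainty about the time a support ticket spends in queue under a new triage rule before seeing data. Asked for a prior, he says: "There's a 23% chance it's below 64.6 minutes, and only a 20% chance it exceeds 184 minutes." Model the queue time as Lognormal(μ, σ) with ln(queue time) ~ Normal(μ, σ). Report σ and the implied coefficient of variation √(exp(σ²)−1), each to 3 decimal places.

If T ~ Lognormal(μ,σ) then ln T ~ Normal(μ,σ), so the p-quantile of ln T is μ + z_p·σ.
ln(64.6) = 4.168 and ln(184) = 5.215; z_{0.23} = -0.7388, z_{0.8} = 0.8416.
σ = (5.215 − 4.168)/(0.8416 − (-0.7388)) = 0.662.
μ = 4.168 − (-0.7388)·0.662 = 4.658.
CV = √(exp(σ²)−1) = √(exp(0.4386)−1) = 0.742.

σ ≈ 0.662, CV ≈ 0.742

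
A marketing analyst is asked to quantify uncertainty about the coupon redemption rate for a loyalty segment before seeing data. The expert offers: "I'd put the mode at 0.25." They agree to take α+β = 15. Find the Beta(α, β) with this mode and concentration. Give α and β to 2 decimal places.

α = 4.25, β = 10.75

For α,β > 1 the Beta mode is (α−1)/(α+β−2). With α+β = 15, the mode is (α−1)/13.
Set (α−1)/13 = 0.25 → α = 1 + 0.25·13 = 4.25.
β = 15 − α = 10.75.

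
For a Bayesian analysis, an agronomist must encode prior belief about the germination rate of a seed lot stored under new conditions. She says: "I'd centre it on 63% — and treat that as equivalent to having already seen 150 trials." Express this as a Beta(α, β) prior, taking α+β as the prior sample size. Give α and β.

Under the effective-sample-size interpretation, Beta(α, β) has prior mean α/(α+β) and prior sample size α+β.
So α+β = 150 and α/(α+β) = 0.63, giving α = 0.63·150 = 94.5 and β = 150 − 94.5 = 55.5.

α = 94.5, β = 55.5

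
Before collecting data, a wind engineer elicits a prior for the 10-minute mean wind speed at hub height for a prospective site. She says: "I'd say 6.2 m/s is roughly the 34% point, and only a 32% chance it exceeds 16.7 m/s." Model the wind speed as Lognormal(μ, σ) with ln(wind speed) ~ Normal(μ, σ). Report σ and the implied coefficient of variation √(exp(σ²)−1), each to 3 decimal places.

σ ≈ 1.126, CV ≈ 1.597

If T ~ Lognormal(μ,σ) then ln T ~ Normal(μ,σ), so the p-quantile of ln T is μ + z_p·σ.
ln(6.2) = 1.825 and ln(16.7) = 2.815; z_{0.34} = -0.4125, z_{0.68} = 0.4677.
σ = (2.815 − 1.825)/(0.4677 − (-0.4125)) = 1.126.
μ = 1.825 − (-0.4125)·1.126 = 2.289.
CV = √(exp(σ²)−1) = √(exp(1.2674)−1) = 1.597.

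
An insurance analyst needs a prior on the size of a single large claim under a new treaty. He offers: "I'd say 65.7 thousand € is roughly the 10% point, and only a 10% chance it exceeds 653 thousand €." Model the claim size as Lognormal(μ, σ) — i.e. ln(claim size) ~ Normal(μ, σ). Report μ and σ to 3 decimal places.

μ ≈ 5.333, σ ≈ 0.896

If T ~ Lognormal(μ,σ) then ln T ~ Normal(μ,σ), so the p-quantile of ln T is μ + z_p·σ.
ln(65.7) = 4.185 and ln(653) = 6.482; z_{0.1} = -1.282, z_{0.9} = 1.282.
σ = (6.482 − 4.185)/(1.282 − (-1.282)) = 0.896.
μ = 4.185 − (-1.282)·0.896 = 5.333.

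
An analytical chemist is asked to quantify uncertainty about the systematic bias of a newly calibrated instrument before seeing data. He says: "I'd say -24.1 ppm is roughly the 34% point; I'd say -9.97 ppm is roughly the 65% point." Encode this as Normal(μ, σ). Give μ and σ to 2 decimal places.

For Normal(μ,σ), the p-quantile is μ + z_p·σ. Here z_{0.34} = -0.4125, z_{0.65} = 0.3853.
So -24.1 = μ − 0.4125σ and -9.97 = μ + 0.3853σ.
Subtracting: σ = (-9.97 − -24.1)/(0.3853 − (-0.4125)) = 17.71.
Then μ = -24.1 − (-0.4125)·17.71 = -16.79.

μ = -16.79, σ = 17.71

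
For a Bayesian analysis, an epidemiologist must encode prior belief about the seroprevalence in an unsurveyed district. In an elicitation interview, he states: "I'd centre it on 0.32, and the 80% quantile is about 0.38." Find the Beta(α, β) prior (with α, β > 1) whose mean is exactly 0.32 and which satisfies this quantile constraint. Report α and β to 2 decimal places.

With mean 0.32 fixed, write α = 0.32s, β = 0.68s where s = α+β.
Need P(θ < 0.38) = 0.8 under Beta(0.32s, 0.68s). Normal approximation: (q−m)/√(m(1−m)/s) ≈ z_{0.8} = 0.842, so s ≈ 0.32·0.68·(0.842)²/(0.38−0.32)² = 42.8.
At s = 42.8: P(θ<0.38) ≈ 0.803. Adjusting to match 0.8 gives s ≈ 41.61.
So α = 0.32·41.61 ≈ 13.31, β = 0.68·41.61 ≈ 28.29.

α ≈ 13.31, β ≈ 28.29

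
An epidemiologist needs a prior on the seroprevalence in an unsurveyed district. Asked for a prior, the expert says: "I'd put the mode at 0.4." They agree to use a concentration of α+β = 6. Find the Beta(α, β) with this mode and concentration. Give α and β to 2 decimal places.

α = 2.60, β = 3.40

For α,β > 1 the Beta mode is (α−1)/(α+β−2). With α+β = 6, the mode is (α−1)/4.
Set (α−1)/4 = 0.4 → α = 1 + 0.4·4 = 2.60.
β = 6 − α = 3.40.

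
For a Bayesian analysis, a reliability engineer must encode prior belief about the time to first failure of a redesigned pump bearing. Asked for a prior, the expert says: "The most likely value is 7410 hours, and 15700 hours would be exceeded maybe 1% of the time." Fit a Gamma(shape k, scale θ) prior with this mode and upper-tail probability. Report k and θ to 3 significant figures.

k ≈ 9.62, θ ≈ 860

Gamma(k,θ) with k>1 has mode (k−1)θ, so θ = 7410/(k−1).
Need P(X < 15700) = 0.99 with θ tied to k this way. Start at k = 2, θ = 7410: P(X<15700) ≈ 0.625.
Too low — raise k to concentrate. Iterating converges to k ≈ 9.62.
Then θ = 7410/(9.62−1) ≈ 860.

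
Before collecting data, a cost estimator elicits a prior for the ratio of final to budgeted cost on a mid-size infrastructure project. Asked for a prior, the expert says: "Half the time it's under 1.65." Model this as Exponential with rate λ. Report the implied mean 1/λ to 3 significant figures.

Exponential median = ln 2 / λ, so λ = ln 2 / 1.65 = 0.42.
Mean = 1/λ = 2.38.

mean ≈ 2.38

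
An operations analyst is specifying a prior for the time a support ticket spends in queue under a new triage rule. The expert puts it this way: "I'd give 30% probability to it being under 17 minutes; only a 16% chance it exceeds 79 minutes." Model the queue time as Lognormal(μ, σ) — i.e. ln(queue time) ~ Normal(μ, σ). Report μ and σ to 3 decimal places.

If T ~ Lognormal(μ,σ) then ln T ~ Normal(μ,σ), so the p-quantile of ln T is μ + z_p·σ.
ln(17) = 2.833 and ln(79) = 4.369; z_{0.3} = -0.5244, z_{0.84} = 0.9945.
σ = (4.369 − 2.833)/(0.9945 − (-0.5244)) = 1.011.
μ = 2.833 − (-0.5244)·1.011 = 3.364.

μ ≈ 3.364, σ ≈ 1.011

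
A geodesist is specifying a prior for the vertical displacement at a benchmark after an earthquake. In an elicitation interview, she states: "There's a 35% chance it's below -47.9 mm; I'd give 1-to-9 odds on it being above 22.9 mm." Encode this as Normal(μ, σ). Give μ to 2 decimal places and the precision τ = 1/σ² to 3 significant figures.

The p-quantile of Normal(μ,σ) is μ + z_p·σ, with z_{0.35} = -0.3853 and z_{0.9} = 1.282.
Eliminate σ: μ = (z₂·x₁ − z₁·x₂)/(z₂ − z₁) = (1.282·-47.9 − (-0.3853)·22.9)/1.667 = -31.53.
Then σ = (x₂ − x₁)/(z₂ − z₁) = (22.9 − -47.9)/1.667 = 42.47.
Precision τ = 1/σ² = 1/42.47² = 0.000554.

μ = -31.53, τ = 0.000554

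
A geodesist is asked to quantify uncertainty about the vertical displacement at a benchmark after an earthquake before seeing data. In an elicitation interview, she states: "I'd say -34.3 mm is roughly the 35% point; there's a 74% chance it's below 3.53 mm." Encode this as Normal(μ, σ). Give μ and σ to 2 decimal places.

μ = -20.13, σ = 36.78

For Normal(μ,σ), the p-quantile is μ + z_p·σ. Here z_{0.35} = -0.3853, z_{0.74} = 0.6433.
So -34.3 = μ − 0.3853σ and 3.53 = μ + 0.6433σ.
Subtracting: σ = (3.53 − -34.3)/(0.6433 − (-0.3853)) = 36.78.
Then μ = -34.3 − (-0.3853)·36.78 = -20.13.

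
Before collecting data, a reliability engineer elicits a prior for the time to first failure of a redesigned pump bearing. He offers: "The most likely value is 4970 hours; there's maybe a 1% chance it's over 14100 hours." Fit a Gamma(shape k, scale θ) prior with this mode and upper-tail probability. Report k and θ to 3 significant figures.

k ≈ 5.2, θ ≈ 1180

Gamma(k,θ) with k>1 has mode (k−1)θ, so θ = 4970/(k−1).
Need P(X < 14100) = 0.99 with θ tied to k this way. Start at k = 2, θ = 4970: P(X<14100) ≈ 0.775.
Too low — raise k to concentrate. Iterating converges to k ≈ 5.2.
Then θ = 4970/(5.2−1) ≈ 1180.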